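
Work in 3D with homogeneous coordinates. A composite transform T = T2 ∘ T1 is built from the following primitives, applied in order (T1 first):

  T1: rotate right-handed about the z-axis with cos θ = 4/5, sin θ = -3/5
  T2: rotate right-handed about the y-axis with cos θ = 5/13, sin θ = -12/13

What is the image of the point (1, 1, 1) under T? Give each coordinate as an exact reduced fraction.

T1 rotate right-handed about the z-axis with cos θ = 4/5, sin θ = -3/5: (1, 1, 1) → (7/5, 1/5, 1)
T2 rotate right-handed about the y-axis with cos θ = 5/13, sin θ = -12/13: (7/5, 1/5, 1) → (-5/13, 1/5, 109/65)

T(p) = (-5/13, 1/5, 109/65)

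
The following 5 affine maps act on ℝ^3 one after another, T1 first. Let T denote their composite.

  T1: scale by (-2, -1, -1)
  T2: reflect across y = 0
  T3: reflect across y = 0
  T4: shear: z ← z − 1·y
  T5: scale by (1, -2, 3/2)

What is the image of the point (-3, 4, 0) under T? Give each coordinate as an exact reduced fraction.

T1 scale by (-2, -1, -1): (-3, 4, 0) → (6, -4, 0)
T2 reflect across y = 0: (6, -4, 0) → (6, 4, 0)
T3 reflect across y = 0: (6, 4, 0) → (6, -4, 0)
T4 shear: z ← z − 1·y: (6, -4, 0) → (6, -4, 4)
T5 scale by (1, -2, 3/2): (6, -4, 4) → (6, 8, 6)

T(p) = (6, 8, 6)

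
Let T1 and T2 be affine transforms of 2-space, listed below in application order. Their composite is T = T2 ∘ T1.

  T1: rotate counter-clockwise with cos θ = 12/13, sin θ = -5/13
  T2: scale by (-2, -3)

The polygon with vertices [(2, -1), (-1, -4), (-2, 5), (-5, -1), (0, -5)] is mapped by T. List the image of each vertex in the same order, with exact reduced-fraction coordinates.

image vertices: (-38/13, 66/13), (64/13, 129/13), (-2/13, -210/13), (10, -3), (50/13, 180/13)

T1 rotate counter-clockwise with cos θ = 12/13, sin θ = -5/13: (2, -1) → (19/13, -22/13); (-1, -4) → (-32/13, -43/13); (-2, 5) → (1/13, 70/13); (-5, -1) → (-5, 1); (0, -5) → (-25/13, -60/13)
T2 scale by (-2, -3): (19/13, -22/13) → (-38/13, 66/13); (-32/13, -43/13) → (64/13, 129/13); (1/13, 70/13) → (-2/13, -210/13); (-5, 1) → (10, -3); (-25/13, -60/13) → (50/13, 180/13)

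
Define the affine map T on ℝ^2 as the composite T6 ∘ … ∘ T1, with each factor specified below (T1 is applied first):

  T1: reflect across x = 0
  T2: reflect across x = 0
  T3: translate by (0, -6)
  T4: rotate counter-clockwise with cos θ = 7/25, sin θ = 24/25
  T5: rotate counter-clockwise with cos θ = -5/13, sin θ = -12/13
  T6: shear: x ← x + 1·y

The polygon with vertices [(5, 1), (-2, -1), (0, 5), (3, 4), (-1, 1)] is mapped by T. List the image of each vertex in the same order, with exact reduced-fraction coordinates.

image vertices: (-408/65, -457/65), (-3297/325, -1363/325), (-457/325, -253/325), (-59/25, -86/25), (-2334/325, -1061/325)

T1 reflect across x = 0: (5, 1) → (-5, 1); (-2, -1) → (2, -1); (0, 5) → (0, 5); (3, 4) → (-3, 4); (-1, 1) → (1, 1)
T2 reflect across x = 0: (-5, 1) → (5, 1); (2, -1) → (-2, -1); (0, 5) → (0, 5); (-3, 4) → (3, 4); (1, 1) → (-1, 1)
T3 translate by (0, -6): (5, 1) → (5, -5); (-2, -1) → (-2, -7); (0, 5) → (0, -1); (3, 4) → (3, -2); (-1, 1) → (-1, -5)
T4 rotate counter-clockwise with cos θ = 7/25, sin θ = 24/25: (5, -5) → (31/5, 17/5); (-2, -7) → (154/25, -97/25); (0, -1) → (24/25, -7/25); (3, -2) → (69/25, 58/25); (-1, -5) → (113/25, -59/25)
T5 rotate counter-clockwise with cos θ = -5/13, sin θ = -12/13: (31/5, 17/5) → (49/65, -457/65); (154/25, -97/25) → (-1934/325, -1363/325); (24/25, -7/25) → (-204/325, -253/325); (69/25, 58/25) → (27/25, -86/25); (113/25, -59/25) → (-1273/325, -1061/325)
T6 shear: x ← x + 1·y: (49/65, -457/65) → (-408/65, -457/65); (-1934/325, -1363/325) → (-3297/325, -1363/325); (-204/325, -253/325) → (-457/325, -253/325); (27/25, -86/25) → (-59/25, -86/25); (-1273/325, -1061/325) → (-2334/325, -1061/325)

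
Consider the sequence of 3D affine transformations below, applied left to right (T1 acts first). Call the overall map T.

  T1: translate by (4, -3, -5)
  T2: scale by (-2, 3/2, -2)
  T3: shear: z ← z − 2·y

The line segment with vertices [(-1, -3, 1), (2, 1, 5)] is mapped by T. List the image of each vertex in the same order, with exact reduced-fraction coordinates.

image vertices: (-6, -9, 26), (-12, -3, 6)

T1 translate by (4, -3, -5): (-1, -3, 1) → (3, -6, -4); (2, 1, 5) → (6, -2, 0)
T2 scale by (-2, 3/2, -2): (3, -6, -4) → (-6, -9, 8); (6, -2, 0) → (-12, -3, 0)
T3 shear: z ← z − 2·y: (-6, -9, 8) → (-6, -9, 26); (-12, -3, 0) → (-12, -3, 6)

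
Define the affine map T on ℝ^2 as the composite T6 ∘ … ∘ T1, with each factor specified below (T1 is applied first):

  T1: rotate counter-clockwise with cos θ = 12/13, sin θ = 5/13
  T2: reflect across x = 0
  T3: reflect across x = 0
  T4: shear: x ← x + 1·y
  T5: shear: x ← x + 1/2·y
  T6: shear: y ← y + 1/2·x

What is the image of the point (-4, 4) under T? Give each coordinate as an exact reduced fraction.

T1 rotate counter-clockwise with cos θ = 12/13, sin θ = 5/13: (-4, 4) → (-68/13, 28/13)
T2 reflect across x = 0: (-68/13, 28/13) → (68/13, 28/13)
T3 reflect across x = 0: (68/13, 28/13) → (-68/13, 28/13)
T4 shear: x ← x + 1·y: (-68/13, 28/13) → (-40/13, 28/13)
T5 shear: x ← x + 1/2·y: (-40/13, 28/13) → (-2, 28/13)
T6 shear: y ← y + 1/2·x: (-2, 28/13) → (-2, 15/13)

T(p) = (-2, 15/13)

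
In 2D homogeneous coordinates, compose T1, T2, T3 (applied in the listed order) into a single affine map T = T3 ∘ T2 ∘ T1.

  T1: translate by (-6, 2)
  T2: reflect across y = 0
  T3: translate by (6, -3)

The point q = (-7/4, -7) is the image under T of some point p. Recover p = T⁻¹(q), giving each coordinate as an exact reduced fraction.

T1 = [1 0 -6; 0 1 2; 0 0 1]
T2·T1 = [1 0 -6; 0 -1 -2; 0 0 1]
T3·…·T1 = [1 0 0; 0 -1 -5; 0 0 1]
det M = -1; M⁻¹ = [1 0 0; 0 -1 -5; 0 0 1]
M⁻¹ · (-7/4, -7)ᵀ = (-7/4, 2)ᵀ

p = (-7/4, 2)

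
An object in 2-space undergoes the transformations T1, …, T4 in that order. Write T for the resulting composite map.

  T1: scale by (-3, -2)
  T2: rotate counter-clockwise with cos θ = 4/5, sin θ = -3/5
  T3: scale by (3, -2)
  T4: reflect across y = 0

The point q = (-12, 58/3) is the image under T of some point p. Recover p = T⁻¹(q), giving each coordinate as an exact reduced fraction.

p = (3, -8/3)

T1 = [-3 0 0; 0 -2 0; 0 0 1]
T2·T1 = [-12/5 -6/5 0; 9/5 -8/5 0; 0 0 1]
T3·…·T1 = [-36/5 -18/5 0; -18/5 16/5 0; 0 0 1]
T4·…·T1 = [-36/5 -18/5 0; 18/5 -16/5 0; 0 0 1]
det M = 36; M⁻¹ = [-4/45 1/10 0; -1/10 -1/5 0; 0 0 1]
M⁻¹ · (-12, 58/3)ᵀ = (3, -8/3)ᵀ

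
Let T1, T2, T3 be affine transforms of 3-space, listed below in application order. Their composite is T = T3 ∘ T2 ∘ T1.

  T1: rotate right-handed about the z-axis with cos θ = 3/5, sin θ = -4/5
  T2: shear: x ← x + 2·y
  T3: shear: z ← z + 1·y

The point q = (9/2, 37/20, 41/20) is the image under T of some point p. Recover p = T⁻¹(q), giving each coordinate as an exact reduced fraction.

p = (-1, 7/4, 1/5)

T1 = [3/5 4/5 0 0; -4/5 3/5 0 0; 0 0 1 0; 0 0 0 1]
T2·T1 = [-1 2 0 0; -4/5 3/5 0 0; 0 0 1 0; 0 0 0 1]
T3·…·T1 = [-1 2 0 0; -4/5 3/5 0 0; -4/5 3/5 1 0; 0 0 0 1]
det M = 1; M⁻¹ = [3/5 -2 0 0; 4/5 -1 0 0; 0 -1 1 0; 0 0 0 1]
M⁻¹ · (9/2, 37/20, 41/20)ᵀ = (-1, 7/4, 1/5)ᵀ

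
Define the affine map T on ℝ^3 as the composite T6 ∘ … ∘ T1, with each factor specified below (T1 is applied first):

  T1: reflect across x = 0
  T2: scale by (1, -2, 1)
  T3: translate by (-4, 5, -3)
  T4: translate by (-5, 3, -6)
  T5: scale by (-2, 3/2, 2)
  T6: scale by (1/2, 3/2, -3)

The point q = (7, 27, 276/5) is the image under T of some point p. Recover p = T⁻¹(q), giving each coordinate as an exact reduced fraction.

T1 = [-1 0 0 0; 0 1 0 0; 0 0 1 0; 0 0 0 1]
T2·T1 = [-1 0 0 0; 0 -2 0 0; 0 0 1 0; 0 0 0 1]
T3·…·T1 = [-1 0 0 -4; 0 -2 0 5; 0 0 1 -3; 0 0 0 1]
T4·…·T1 = [-1 0 0 -9; 0 -2 0 8; 0 0 1 -9; 0 0 0 1]
T5·…·T1 = [2 0 0 18; 0 -3 0 12; 0 0 2 -18; 0 0 0 1]
T6·…·T1 = [1 0 0 9; 0 -9/2 0 18; 0 0 -6 54; 0 0 0 1]
det M = 27; M⁻¹ = [1 0 0 -9; 0 -2/9 0 4; 0 0 -1/6 9; 0 0 0 1]
M⁻¹ · (7, 27, 276/5)ᵀ = (-2, -2, -1/5)ᵀ

p = (-2, -2, -1/5)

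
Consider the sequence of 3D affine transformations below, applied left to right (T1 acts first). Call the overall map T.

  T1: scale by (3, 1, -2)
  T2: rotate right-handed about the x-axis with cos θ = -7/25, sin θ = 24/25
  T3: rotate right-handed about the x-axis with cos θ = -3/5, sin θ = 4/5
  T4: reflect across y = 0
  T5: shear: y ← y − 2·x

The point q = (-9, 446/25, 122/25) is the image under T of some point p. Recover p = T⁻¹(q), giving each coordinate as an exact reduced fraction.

T1 = [3 0 0 0; 0 1 0 0; 0 0 -2 0; 0 0 0 1]
T2·T1 = [3 0 0 0; 0 -7/25 48/25 0; 0 24/25 14/25 0; 0 0 0 1]
T3·…·T1 = [3 0 0 0; 0 -3/5 -8/5 0; 0 -4/5 6/5 0; 0 0 0 1]
T4·…·T1 = [3 0 0 0; 0 3/5 8/5 0; 0 -4/5 6/5 0; 0 0 0 1]
T5·…·T1 = [3 0 0 0; -6 3/5 8/5 0; 0 -4/5 6/5 0; 0 0 0 1]
det M = 6; M⁻¹ = [1/3 0 0 0; 6/5 3/5 -4/5 0; 4/5 2/5 3/10 0; 0 0 0 1]
M⁻¹ · (-9, 446/25, 122/25)ᵀ = (-3, -4, 7/5)ᵀ

p = (-3, -4, 7/5)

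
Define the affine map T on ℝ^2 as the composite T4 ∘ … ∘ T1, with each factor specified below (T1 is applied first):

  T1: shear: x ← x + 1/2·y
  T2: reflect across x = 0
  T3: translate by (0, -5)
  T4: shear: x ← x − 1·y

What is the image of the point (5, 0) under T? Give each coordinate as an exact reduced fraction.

T1 shear: x ← x + 1/2·y: (5, 0) → (5, 0)
T2 reflect across x = 0: (5, 0) → (-5, 0)
T3 translate by (0, -5): (-5, 0) → (-5, -5)
T4 shear: x ← x − 1·y: (-5, -5) → (0, -5)

T(p) = (0, -5)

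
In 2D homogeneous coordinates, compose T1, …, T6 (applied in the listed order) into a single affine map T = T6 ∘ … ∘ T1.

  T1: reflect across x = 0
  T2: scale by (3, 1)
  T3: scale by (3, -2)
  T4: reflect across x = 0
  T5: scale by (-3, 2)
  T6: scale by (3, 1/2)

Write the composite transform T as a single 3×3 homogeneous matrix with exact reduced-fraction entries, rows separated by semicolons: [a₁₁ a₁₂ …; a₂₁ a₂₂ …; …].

T1 = [-1 0 0; 0 1 0; 0 0 1]
T2·T1 = [-3 0 0; 0 1 0; 0 0 1]
T3·…·T1 = [-9 0 0; 0 -2 0; 0 0 1]
T4·…·T1 = [9 0 0; 0 -2 0; 0 0 1]
T5·…·T1 = [-27 0 0; 0 -4 0; 0 0 1]
T6·…·T1 = [-81 0 0; 0 -2 0; 0 0 1]

T = [-81 0 0; 0 -2 0; 0 0 1]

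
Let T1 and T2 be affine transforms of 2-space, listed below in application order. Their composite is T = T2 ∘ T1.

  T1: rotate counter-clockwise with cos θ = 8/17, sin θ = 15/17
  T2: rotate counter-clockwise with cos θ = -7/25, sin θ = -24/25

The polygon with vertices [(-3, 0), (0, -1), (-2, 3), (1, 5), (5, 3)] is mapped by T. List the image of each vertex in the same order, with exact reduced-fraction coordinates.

image vertices: (-912/425, 891/425), (-297/425, -304/425), (283/425, 1506/425), (1789/425, 1223/425), (2411/425, -573/425)

T1 rotate counter-clockwise with cos θ = 8/17, sin θ = 15/17: (-3, 0) → (-24/17, -45/17); (0, -1) → (15/17, -8/17); (-2, 3) → (-61/17, -6/17); (1, 5) → (-67/17, 55/17); (5, 3) → (-5/17, 99/17)
T2 rotate counter-clockwise with cos θ = -7/25, sin θ = -24/25: (-24/17, -45/17) → (-912/425, 891/425); (15/17, -8/17) → (-297/425, -304/425); (-61/17, -6/17) → (283/425, 1506/425); (-67/17, 55/17) → (1789/425, 1223/425); (-5/17, 99/17) → (2411/425, -573/425)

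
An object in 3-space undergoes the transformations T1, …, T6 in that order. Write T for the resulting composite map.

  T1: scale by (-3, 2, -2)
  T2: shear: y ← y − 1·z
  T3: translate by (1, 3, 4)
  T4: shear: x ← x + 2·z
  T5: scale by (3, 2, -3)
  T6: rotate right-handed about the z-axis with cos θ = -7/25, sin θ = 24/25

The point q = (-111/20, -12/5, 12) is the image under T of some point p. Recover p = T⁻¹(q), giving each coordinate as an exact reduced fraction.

T1 = [-3 0 0 0; 0 2 0 0; 0 0 -2 0; 0 0 0 1]
T2·T1 = [-3 0 0 0; 0 2 2 0; 0 0 -2 0; 0 0 0 1]
T3·…·T1 = [-3 0 0 1; 0 2 2 3; 0 0 -2 4; 0 0 0 1]
T4·…·T1 = [-3 0 -4 9; 0 2 2 3; 0 0 -2 4; 0 0 0 1]
T5·…·T1 = [-9 0 -12 27; 0 4 4 6; 0 0 6 -12; 0 0 0 1]
T6·…·T1 = [63/25 -96/25 -12/25 -333/25; -216/25 -28/25 -316/25 606/25; 0 0 6 -12; 0 0 0 1]
det M = -216; M⁻¹ = [7/225 -8/75 -2/9 1/3; -6/25 -7/100 -1/6 -7/2; 0 0 1/6 2; 0 0 0 1]
M⁻¹ · (-111/20, -12/5, 12)ᵀ = (-9/4, -4, 4)ᵀ

p = (-9/4, -4, 4)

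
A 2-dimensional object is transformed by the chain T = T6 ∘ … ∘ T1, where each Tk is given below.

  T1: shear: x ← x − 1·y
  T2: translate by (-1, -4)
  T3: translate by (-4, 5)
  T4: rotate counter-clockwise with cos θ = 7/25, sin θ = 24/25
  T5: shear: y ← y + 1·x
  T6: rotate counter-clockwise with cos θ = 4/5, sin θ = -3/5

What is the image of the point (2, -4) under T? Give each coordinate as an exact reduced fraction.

T(p) = (562/125, 91/125)

T1 shear: x ← x − 1·y: (2, -4) → (6, -4)
T2 translate by (-1, -4): (6, -4) → (5, -8)
T3 translate by (-4, 5): (5, -8) → (1, -3)
T4 rotate counter-clockwise with cos θ = 7/25, sin θ = 24/25: (1, -3) → (79/25, 3/25)
T5 shear: y ← y + 1·x: (79/25, 3/25) → (79/25, 82/25)
T6 rotate counter-clockwise with cos θ = 4/5, sin θ = -3/5: (79/25, 82/25) → (562/125, 91/125)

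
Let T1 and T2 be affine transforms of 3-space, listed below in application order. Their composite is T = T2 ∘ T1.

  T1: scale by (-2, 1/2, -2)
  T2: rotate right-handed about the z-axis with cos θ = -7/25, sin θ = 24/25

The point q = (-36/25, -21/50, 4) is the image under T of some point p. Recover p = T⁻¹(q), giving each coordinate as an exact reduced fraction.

p = (0, 3, -2)

T1 = [-2 0 0 0; 0 1/2 0 0; 0 0 -2 0; 0 0 0 1]
T2·T1 = [14/25 -12/25 0 0; -48/25 -7/50 0 0; 0 0 -2 0; 0 0 0 1]
det M = 2; M⁻¹ = [7/50 -12/25 0 0; -48/25 -14/25 0 0; 0 0 -1/2 0; 0 0 0 1]
M⁻¹ · (-36/25, -21/50, 4)ᵀ = (0, 3, -2)ᵀ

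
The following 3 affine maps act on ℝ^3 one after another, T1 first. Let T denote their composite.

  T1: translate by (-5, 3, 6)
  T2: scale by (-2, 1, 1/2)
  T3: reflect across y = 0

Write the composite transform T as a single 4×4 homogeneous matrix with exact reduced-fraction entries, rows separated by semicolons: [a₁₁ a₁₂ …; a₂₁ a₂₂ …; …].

T = [-2 0 0 10; 0 -1 0 -3; 0 0 1/2 3; 0 0 0 1]

T1 = [1 0 0 -5; 0 1 0 3; 0 0 1 6; 0 0 0 1]
T2·T1 = [-2 0 0 10; 0 1 0 3; 0 0 1/2 3; 0 0 0 1]
T3·…·T1 = [-2 0 0 10; 0 -1 0 -3; 0 0 1/2 3; 0 0 0 1]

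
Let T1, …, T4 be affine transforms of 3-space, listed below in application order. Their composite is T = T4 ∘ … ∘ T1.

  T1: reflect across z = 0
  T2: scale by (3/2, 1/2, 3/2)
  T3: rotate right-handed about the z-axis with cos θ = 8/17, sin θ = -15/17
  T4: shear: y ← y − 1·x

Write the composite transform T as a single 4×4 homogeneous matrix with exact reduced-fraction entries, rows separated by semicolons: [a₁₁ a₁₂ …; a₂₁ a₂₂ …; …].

T1 = [1 0 0 0; 0 1 0 0; 0 0 -1 0; 0 0 0 1]
T2·T1 = [3/2 0 0 0; 0 1/2 0 0; 0 0 -3/2 0; 0 0 0 1]
T3·…·T1 = [12/17 15/34 0 0; -45/34 4/17 0 0; 0 0 -3/2 0; 0 0 0 1]
T4·…·T1 = [12/17 15/34 0 0; -69/34 -7/34 0 0; 0 0 -3/2 0; 0 0 0 1]

T = [12/17 15/34 0 0; -69/34 -7/34 0 0; 0 0 -3/2 0; 0 0 0 1]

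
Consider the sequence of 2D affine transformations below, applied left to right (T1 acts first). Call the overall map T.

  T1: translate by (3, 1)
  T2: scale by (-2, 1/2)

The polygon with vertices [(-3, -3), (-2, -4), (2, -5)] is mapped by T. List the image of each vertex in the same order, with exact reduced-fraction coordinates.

image vertices: (0, -1), (-2, -3/2), (-10, -2)

T1 translate by (3, 1): (-3, -3) → (0, -2); (-2, -4) → (1, -3); (2, -5) → (5, -4)
T2 scale by (-2, 1/2): (0, -2) → (0, -1); (1, -3) → (-2, -3/2); (5, -4) → (-10, -2)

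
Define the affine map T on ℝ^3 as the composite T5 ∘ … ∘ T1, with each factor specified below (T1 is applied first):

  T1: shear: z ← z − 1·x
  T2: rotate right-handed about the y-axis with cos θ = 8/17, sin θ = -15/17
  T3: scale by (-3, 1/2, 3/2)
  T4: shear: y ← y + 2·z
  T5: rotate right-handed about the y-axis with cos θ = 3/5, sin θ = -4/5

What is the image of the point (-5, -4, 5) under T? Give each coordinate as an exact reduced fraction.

T(p) = (336/17, -19/17, 921/34)

T1 shear: z ← z − 1·x: (-5, -4, 5) → (-5, -4, 10)
T2 rotate right-handed about the y-axis with cos θ = 8/17, sin θ = -15/17: (-5, -4, 10) → (-190/17, -4, 5/17)
T3 scale by (-3, 1/2, 3/2): (-190/17, -4, 5/17) → (570/17, -2, 15/34)
T4 shear: y ← y + 2·z: (570/17, -2, 15/34) → (570/17, -19/17, 15/34)
T5 rotate right-handed about the y-axis with cos θ = 3/5, sin θ = -4/5: (570/17, -19/17, 15/34) → (336/17, -19/17, 921/34)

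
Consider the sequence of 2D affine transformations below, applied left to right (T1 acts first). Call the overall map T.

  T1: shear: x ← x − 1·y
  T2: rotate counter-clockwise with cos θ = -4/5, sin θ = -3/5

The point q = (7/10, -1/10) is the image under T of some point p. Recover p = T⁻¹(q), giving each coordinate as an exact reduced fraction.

T1 = [1 -1 0; 0 1 0; 0 0 1]
T2·T1 = [-4/5 7/5 0; -3/5 -1/5 0; 0 0 1]
det M = 1; M⁻¹ = [-1/5 -7/5 0; 3/5 -4/5 0; 0 0 1]
M⁻¹ · (7/10, -1/10)ᵀ = (0, 1/2)ᵀ

p = (0, 1/2)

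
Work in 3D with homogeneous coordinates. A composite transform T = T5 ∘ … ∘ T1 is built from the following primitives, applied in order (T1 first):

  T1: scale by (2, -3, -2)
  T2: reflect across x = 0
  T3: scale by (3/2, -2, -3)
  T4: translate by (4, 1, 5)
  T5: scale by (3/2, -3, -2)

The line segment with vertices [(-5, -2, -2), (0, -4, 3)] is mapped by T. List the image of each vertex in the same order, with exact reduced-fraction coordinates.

T1 scale by (2, -3, -2): (-5, -2, -2) → (-10, 6, 4); (0, -4, 3) → (0, 12, -6)
T2 reflect across x = 0: (-10, 6, 4) → (10, 6, 4); (0, 12, -6) → (0, 12, -6)
T3 scale by (3/2, -2, -3): (10, 6, 4) → (15, -12, -12); (0, 12, -6) → (0, -24, 18)
T4 translate by (4, 1, 5): (15, -12, -12) → (19, -11, -7); (0, -24, 18) → (4, -23, 23)
T5 scale by (3/2, -3, -2): (19, -11, -7) → (57/2, 33, 14); (4, -23, 23) → (6, 69, -46)

image vertices: (57/2, 33, 14), (6, 69, -46)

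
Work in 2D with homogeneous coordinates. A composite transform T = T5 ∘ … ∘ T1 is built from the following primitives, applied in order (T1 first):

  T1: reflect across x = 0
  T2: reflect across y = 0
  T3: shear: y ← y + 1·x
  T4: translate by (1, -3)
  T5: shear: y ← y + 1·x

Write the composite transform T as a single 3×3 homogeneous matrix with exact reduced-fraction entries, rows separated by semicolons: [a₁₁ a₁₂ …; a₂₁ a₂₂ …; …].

T1 = [-1 0 0; 0 1 0; 0 0 1]
T2·T1 = [-1 0 0; 0 -1 0; 0 0 1]
T3·…·T1 = [-1 0 0; -1 -1 0; 0 0 1]
T4·…·T1 = [-1 0 1; -1 -1 -3; 0 0 1]
T5·…·T1 = [-1 0 1; -2 -1 -2; 0 0 1]

T = [-1 0 1; -2 -1 -2; 0 0 1]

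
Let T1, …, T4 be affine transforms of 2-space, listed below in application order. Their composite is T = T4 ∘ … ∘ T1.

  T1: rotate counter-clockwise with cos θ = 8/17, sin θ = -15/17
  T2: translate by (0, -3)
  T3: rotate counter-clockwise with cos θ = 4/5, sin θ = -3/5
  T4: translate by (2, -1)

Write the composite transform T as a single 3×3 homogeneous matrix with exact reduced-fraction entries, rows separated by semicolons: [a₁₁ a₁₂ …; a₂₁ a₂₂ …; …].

T = [-13/85 84/85 1/5; -84/85 -13/85 -17/5; 0 0 1]

T1 = [8/17 15/17 0; -15/17 8/17 0; 0 0 1]
T2·T1 = [8/17 15/17 0; -15/17 8/17 -3; 0 0 1]
T3·…·T1 = [-13/85 84/85 -9/5; -84/85 -13/85 -12/5; 0 0 1]
T4·…·T1 = [-13/85 84/85 1/5; -84/85 -13/85 -17/5; 0 0 1]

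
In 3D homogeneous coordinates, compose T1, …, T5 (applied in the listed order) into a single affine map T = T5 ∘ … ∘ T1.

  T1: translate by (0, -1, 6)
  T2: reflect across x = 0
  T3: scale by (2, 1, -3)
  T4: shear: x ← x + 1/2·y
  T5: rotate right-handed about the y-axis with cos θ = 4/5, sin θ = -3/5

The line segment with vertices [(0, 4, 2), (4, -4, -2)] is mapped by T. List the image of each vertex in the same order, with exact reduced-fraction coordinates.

T1 translate by (0, -1, 6): (0, 4, 2) → (0, 3, 8); (4, -4, -2) → (4, -5, 4)
T2 reflect across x = 0: (0, 3, 8) → (0, 3, 8); (4, -5, 4) → (-4, -5, 4)
T3 scale by (2, 1, -3): (0, 3, 8) → (0, 3, -24); (-4, -5, 4) → (-8, -5, -12)
T4 shear: x ← x + 1/2·y: (0, 3, -24) → (3/2, 3, -24); (-8, -5, -12) → (-21/2, -5, -12)
T5 rotate right-handed about the y-axis with cos θ = 4/5, sin θ = -3/5: (3/2, 3, -24) → (78/5, 3, -183/10); (-21/2, -5, -12) → (-6/5, -5, -159/10)

image vertices: (78/5, 3, -183/10), (-6/5, -5, -159/10)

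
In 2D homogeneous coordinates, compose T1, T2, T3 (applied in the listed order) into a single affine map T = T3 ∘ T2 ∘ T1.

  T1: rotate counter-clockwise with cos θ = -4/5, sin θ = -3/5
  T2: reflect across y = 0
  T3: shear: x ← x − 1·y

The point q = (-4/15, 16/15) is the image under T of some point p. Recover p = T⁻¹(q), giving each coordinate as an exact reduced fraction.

p = (0, 4/3)

T1 = [-4/5 3/5 0; -3/5 -4/5 0; 0 0 1]
T2·T1 = [-4/5 3/5 0; 3/5 4/5 0; 0 0 1]
T3·…·T1 = [-7/5 -1/5 0; 3/5 4/5 0; 0 0 1]
det M = -1; M⁻¹ = [-4/5 -1/5 0; 3/5 7/5 0; 0 0 1]
M⁻¹ · (-4/15, 16/15)ᵀ = (0, 4/3)ᵀ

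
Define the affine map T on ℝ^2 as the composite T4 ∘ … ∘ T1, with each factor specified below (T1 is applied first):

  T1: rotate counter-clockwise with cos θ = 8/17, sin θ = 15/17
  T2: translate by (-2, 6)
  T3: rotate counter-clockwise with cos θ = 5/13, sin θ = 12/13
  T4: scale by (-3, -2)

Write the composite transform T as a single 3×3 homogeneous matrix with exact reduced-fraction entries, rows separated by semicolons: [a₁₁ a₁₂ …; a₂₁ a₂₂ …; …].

T = [420/221 513/221 246/13; -342/221 280/221 -12/13; 0 0 1]

T1 = [8/17 -15/17 0; 15/17 8/17 0; 0 0 1]
T2·T1 = [8/17 -15/17 -2; 15/17 8/17 6; 0 0 1]
T3·…·T1 = [-140/221 -171/221 -82/13; 171/221 -140/221 6/13; 0 0 1]
T4·…·T1 = [420/221 513/221 246/13; -342/221 280/221 -12/13; 0 0 1]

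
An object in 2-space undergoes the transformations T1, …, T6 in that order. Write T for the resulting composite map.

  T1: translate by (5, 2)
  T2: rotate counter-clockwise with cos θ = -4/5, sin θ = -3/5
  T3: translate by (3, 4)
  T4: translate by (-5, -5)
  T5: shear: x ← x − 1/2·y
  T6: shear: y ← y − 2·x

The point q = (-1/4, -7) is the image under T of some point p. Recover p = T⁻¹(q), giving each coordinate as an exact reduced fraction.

p = (1/2, 2)

T1 = [1 0 5; 0 1 2; 0 0 1]
T2·T1 = [-4/5 3/5 -14/5; -3/5 -4/5 -23/5; 0 0 1]
T3·…·T1 = [-4/5 3/5 1/5; -3/5 -4/5 -3/5; 0 0 1]
T4·…·T1 = [-4/5 3/5 -24/5; -3/5 -4/5 -28/5; 0 0 1]
T5·…·T1 = [-1/2 1 -2; -3/5 -4/5 -28/5; 0 0 1]
T6·…·T1 = [-1/2 1 -2; 2/5 -14/5 -8/5; 0 0 1]
det M = 1; M⁻¹ = [-14/5 -1 -36/5; -2/5 -1/2 -8/5; 0 0 1]
M⁻¹ · (-1/4, -7)ᵀ = (1/2, 2)ᵀ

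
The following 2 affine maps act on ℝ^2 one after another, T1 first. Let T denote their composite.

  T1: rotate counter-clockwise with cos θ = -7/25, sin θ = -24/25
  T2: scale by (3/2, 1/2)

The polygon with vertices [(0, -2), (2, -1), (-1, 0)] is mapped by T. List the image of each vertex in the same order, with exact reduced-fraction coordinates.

T1 rotate counter-clockwise with cos θ = -7/25, sin θ = -24/25: (0, -2) → (-48/25, 14/25); (2, -1) → (-38/25, -41/25); (-1, 0) → (7/25, 24/25)
T2 scale by (3/2, 1/2): (-48/25, 14/25) → (-72/25, 7/25); (-38/25, -41/25) → (-57/25, -41/50); (7/25, 24/25) → (21/50, 12/25)

image vertices: (-72/25, 7/25), (-57/25, -41/50), (21/50, 12/25)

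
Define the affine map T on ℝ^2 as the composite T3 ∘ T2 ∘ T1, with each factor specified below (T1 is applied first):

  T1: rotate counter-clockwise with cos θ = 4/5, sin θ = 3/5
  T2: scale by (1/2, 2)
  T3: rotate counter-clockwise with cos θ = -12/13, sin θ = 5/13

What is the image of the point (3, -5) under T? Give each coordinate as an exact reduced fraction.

T1 rotate counter-clockwise with cos θ = 4/5, sin θ = 3/5: (3, -5) → (27/5, -11/5)
T2 scale by (1/2, 2): (27/5, -11/5) → (27/10, -22/5)
T3 rotate counter-clockwise with cos θ = -12/13, sin θ = 5/13: (27/10, -22/5) → (-4/5, 51/10)

T(p) = (-4/5, 51/10)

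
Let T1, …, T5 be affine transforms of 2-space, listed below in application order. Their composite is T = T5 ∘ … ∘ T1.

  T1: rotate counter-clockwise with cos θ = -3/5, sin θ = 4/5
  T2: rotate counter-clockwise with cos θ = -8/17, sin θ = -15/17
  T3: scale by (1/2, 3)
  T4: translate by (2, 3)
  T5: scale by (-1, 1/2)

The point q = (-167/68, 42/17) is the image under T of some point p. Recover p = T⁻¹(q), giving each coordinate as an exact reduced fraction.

T1 = [-3/5 -4/5 0; 4/5 -3/5 0; 0 0 1]
T2·T1 = [84/85 -13/85 0; 13/85 84/85 0; 0 0 1]
T3·…·T1 = [42/85 -13/170 0; 39/85 252/85 0; 0 0 1]
T4·…·T1 = [42/85 -13/170 2; 39/85 252/85 3; 0 0 1]
T5·…·T1 = [-42/85 13/170 -2; 39/170 126/85 3/2; 0 0 1]
det M = -3/4; M⁻¹ = [-168/85 26/255 -349/85; 26/85 56/85 -32/85; 0 0 1]
M⁻¹ · (-167/68, 42/17)ᵀ = (1, 1/2)ᵀ

p = (1, 1/2)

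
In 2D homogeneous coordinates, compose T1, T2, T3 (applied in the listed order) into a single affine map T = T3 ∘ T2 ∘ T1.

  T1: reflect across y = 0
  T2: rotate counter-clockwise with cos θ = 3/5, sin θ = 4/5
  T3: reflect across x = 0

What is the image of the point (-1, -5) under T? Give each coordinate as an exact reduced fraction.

T1 reflect across y = 0: (-1, -5) → (-1, 5)
T2 rotate counter-clockwise with cos θ = 3/5, sin θ = 4/5: (-1, 5) → (-23/5, 11/5)
T3 reflect across x = 0: (-23/5, 11/5) → (23/5, 11/5)

T(p) = (23/5, 11/5)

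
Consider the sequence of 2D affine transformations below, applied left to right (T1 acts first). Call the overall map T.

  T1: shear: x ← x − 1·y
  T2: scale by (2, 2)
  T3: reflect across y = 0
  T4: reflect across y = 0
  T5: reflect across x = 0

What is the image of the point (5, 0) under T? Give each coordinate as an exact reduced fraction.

T1 shear: x ← x − 1·y: (5, 0) → (5, 0)
T2 scale by (2, 2): (5, 0) → (10, 0)
T3 reflect across y = 0: (10, 0) → (10, 0)
T4 reflect across y = 0: (10, 0) → (10, 0)
T5 reflect across x = 0: (10, 0) → (-10, 0)

T(p) = (-10, 0)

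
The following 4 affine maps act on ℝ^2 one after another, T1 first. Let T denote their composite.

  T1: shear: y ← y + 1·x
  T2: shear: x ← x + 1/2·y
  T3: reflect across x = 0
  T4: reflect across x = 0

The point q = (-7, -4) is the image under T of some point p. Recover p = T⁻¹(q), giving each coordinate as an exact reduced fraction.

T1 = [1 0 0; 1 1 0; 0 0 1]
T2·T1 = [3/2 1/2 0; 1 1 0; 0 0 1]
T3·…·T1 = [-3/2 -1/2 0; 1 1 0; 0 0 1]
T4·…·T1 = [3/2 1/2 0; 1 1 0; 0 0 1]
det M = 1; M⁻¹ = [1 -1/2 0; -1 3/2 0; 0 0 1]
M⁻¹ · (-7, -4)ᵀ = (-5, 1)ᵀ

p = (-5, 1)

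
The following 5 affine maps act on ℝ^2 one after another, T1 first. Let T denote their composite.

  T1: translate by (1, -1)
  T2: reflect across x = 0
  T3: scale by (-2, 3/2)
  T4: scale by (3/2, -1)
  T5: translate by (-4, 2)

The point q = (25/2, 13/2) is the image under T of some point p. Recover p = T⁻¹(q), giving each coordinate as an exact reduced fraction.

p = (9/2, -2)

T1 = [1 0 1; 0 1 -1; 0 0 1]
T2·T1 = [-1 0 -1; 0 1 -1; 0 0 1]
T3·…·T1 = [2 0 2; 0 3/2 -3/2; 0 0 1]
T4·…·T1 = [3 0 3; 0 -3/2 3/2; 0 0 1]
T5·…·T1 = [3 0 -1; 0 -3/2 7/2; 0 0 1]
det M = -9/2; M⁻¹ = [1/3 0 1/3; 0 -2/3 7/3; 0 0 1]
M⁻¹ · (25/2, 13/2)ᵀ = (9/2, -2)ᵀ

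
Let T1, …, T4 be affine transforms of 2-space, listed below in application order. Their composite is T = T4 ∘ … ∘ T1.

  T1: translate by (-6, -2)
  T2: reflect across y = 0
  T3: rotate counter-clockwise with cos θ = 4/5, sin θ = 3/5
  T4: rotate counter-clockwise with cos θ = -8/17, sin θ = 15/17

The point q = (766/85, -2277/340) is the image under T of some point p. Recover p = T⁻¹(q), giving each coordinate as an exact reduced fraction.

p = (-5, -1/4)

T1 = [1 0 -6; 0 1 -2; 0 0 1]
T2·T1 = [1 0 -6; 0 -1 2; 0 0 1]
T3·…·T1 = [4/5 3/5 -6; 3/5 -4/5 -2; 0 0 1]
T4·…·T1 = [-77/85 36/85 78/17; 36/85 77/85 -74/17; 0 0 1]
det M = -1; M⁻¹ = [-77/85 36/85 6; 36/85 77/85 2; 0 0 1]
M⁻¹ · (766/85, -2277/340)ᵀ = (-5, -1/4)ᵀ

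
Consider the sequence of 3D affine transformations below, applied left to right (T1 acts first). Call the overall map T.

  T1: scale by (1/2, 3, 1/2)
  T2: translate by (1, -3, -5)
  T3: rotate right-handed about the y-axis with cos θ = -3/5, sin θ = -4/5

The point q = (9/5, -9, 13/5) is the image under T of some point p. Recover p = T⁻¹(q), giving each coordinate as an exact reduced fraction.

p = (0, -2, 4)

T1 = [1/2 0 0 0; 0 3 0 0; 0 0 1/2 0; 0 0 0 1]
T2·T1 = [1/2 0 0 1; 0 3 0 -3; 0 0 1/2 -5; 0 0 0 1]
T3·…·T1 = [-3/10 0 -2/5 17/5; 0 3 0 -3; 2/5 0 -3/10 19/5; 0 0 0 1]
det M = 3/4; M⁻¹ = [-6/5 0 8/5 -2; 0 1/3 0 1; -8/5 0 -6/5 10; 0 0 0 1]
M⁻¹ · (9/5, -9, 13/5)ᵀ = (0, -2, 4)ᵀ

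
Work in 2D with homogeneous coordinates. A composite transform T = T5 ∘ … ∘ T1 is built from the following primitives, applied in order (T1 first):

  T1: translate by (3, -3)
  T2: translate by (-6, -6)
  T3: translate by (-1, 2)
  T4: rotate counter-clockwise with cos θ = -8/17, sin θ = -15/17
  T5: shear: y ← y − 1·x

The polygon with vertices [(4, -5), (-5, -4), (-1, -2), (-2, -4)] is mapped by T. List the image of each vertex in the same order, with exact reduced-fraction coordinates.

T1 translate by (3, -3): (4, -5) → (7, -8); (-5, -4) → (-2, -7); (-1, -2) → (2, -5); (-2, -4) → (1, -7)
T2 translate by (-6, -6): (7, -8) → (1, -14); (-2, -7) → (-8, -13); (2, -5) → (-4, -11); (1, -7) → (-5, -13)
T3 translate by (-1, 2): (1, -14) → (0, -12); (-8, -13) → (-9, -11); (-4, -11) → (-5, -9); (-5, -13) → (-6, -11)
T4 rotate counter-clockwise with cos θ = -8/17, sin θ = -15/17: (0, -12) → (-180/17, 96/17); (-9, -11) → (-93/17, 223/17); (-5, -9) → (-95/17, 147/17); (-6, -11) → (-117/17, 178/17)
T5 shear: y ← y − 1·x: (-180/17, 96/17) → (-180/17, 276/17); (-93/17, 223/17) → (-93/17, 316/17); (-95/17, 147/17) → (-95/17, 242/17); (-117/17, 178/17) → (-117/17, 295/17)

image vertices: (-180/17, 276/17), (-93/17, 316/17), (-95/17, 242/17), (-117/17, 295/17)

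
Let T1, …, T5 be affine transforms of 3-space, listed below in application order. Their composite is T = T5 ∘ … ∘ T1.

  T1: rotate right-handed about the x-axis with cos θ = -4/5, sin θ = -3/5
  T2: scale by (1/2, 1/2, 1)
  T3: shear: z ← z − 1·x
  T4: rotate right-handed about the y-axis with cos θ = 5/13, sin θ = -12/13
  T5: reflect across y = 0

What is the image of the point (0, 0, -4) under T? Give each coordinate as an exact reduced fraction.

T1 rotate right-handed about the x-axis with cos θ = -4/5, sin θ = -3/5: (0, 0, -4) → (0, -12/5, 16/5)
T2 scale by (1/2, 1/2, 1): (0, -12/5, 16/5) → (0, -6/5, 16/5)
T3 shear: z ← z − 1·x: (0, -6/5, 16/5) → (0, -6/5, 16/5)
T4 rotate right-handed about the y-axis with cos θ = 5/13, sin θ = -12/13: (0, -6/5, 16/5) → (-192/65, -6/5, 16/13)
T5 reflect across y = 0: (-192/65, -6/5, 16/13) → (-192/65, 6/5, 16/13)

T(p) = (-192/65, 6/5, 16/13)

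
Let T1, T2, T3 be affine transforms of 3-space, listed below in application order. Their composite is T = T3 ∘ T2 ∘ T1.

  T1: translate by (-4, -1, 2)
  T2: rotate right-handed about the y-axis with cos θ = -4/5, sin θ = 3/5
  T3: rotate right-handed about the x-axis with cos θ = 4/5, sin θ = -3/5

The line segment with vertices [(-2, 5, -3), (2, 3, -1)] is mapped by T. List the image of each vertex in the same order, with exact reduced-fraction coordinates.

T1 translate by (-4, -1, 2): (-2, 5, -3) → (-6, 4, -1); (2, 3, -1) → (-2, 2, 1)
T2 rotate right-handed about the y-axis with cos θ = -4/5, sin θ = 3/5: (-6, 4, -1) → (21/5, 4, 22/5); (-2, 2, 1) → (11/5, 2, 2/5)
T3 rotate right-handed about the x-axis with cos θ = 4/5, sin θ = -3/5: (21/5, 4, 22/5) → (21/5, 146/25, 28/25); (11/5, 2, 2/5) → (11/5, 46/25, -22/25)

image vertices: (21/5, 146/25, 28/25), (11/5, 46/25, -22/25)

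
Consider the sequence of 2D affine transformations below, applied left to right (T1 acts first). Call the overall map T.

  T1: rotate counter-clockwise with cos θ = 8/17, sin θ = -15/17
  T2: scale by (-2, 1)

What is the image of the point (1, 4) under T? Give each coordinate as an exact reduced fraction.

T1 rotate counter-clockwise with cos θ = 8/17, sin θ = -15/17: (1, 4) → (4, 1)
T2 scale by (-2, 1): (4, 1) → (-8, 1)

T(p) = (-8, 1)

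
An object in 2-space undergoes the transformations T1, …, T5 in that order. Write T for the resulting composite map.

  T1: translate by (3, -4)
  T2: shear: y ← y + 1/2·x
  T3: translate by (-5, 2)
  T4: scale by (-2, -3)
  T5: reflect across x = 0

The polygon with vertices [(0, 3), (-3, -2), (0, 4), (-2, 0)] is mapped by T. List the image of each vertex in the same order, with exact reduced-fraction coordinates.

T1 translate by (3, -4): (0, 3) → (3, -1); (-3, -2) → (0, -6); (0, 4) → (3, 0); (-2, 0) → (1, -4)
T2 shear: y ← y + 1/2·x: (3, -1) → (3, 1/2); (0, -6) → (0, -6); (3, 0) → (3, 3/2); (1, -4) → (1, -7/2)
T3 translate by (-5, 2): (3, 1/2) → (-2, 5/2); (0, -6) → (-5, -4); (3, 3/2) → (-2, 7/2); (1, -7/2) → (-4, -3/2)
T4 scale by (-2, -3): (-2, 5/2) → (4, -15/2); (-5, -4) → (10, 12); (-2, 7/2) → (4, -21/2); (-4, -3/2) → (8, 9/2)
T5 reflect across x = 0: (4, -15/2) → (-4, -15/2); (10, 12) → (-10, 12); (4, -21/2) → (-4, -21/2); (8, 9/2) → (-8, 9/2)

image vertices: (-4, -15/2), (-10, 12), (-4, -21/2), (-8, 9/2)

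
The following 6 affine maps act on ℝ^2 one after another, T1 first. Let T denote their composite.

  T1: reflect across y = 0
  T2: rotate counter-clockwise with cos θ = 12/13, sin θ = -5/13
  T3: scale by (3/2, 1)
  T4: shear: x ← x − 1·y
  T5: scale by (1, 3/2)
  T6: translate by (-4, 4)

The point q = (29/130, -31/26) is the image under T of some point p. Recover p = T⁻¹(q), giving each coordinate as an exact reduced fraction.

T1 = [1 0 0; 0 -1 0; 0 0 1]
T2·T1 = [12/13 -5/13 0; -5/13 -12/13 0; 0 0 1]
T3·…·T1 = [18/13 -15/26 0; -5/13 -12/13 0; 0 0 1]
T4·…·T1 = [23/13 9/26 0; -5/13 -12/13 0; 0 0 1]
T5·…·T1 = [23/13 9/26 0; -15/26 -18/13 0; 0 0 1]
T6·…·T1 = [23/13 9/26 -4; -15/26 -18/13 4; 0 0 1]
det M = -9/4; M⁻¹ = [8/13 2/13 24/13; -10/39 -92/117 248/117; 0 0 1]
M⁻¹ · (29/130, -31/26)ᵀ = (9/5, 3)ᵀ

p = (9/5, 3)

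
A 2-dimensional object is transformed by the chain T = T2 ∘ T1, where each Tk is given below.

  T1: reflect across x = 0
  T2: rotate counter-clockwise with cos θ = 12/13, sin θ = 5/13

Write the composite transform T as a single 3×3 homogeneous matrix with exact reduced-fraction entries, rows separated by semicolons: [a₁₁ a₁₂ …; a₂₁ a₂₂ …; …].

T1 = [-1 0 0; 0 1 0; 0 0 1]
T2·T1 = [-12/13 -5/13 0; -5/13 12/13 0; 0 0 1]

T = [-12/13 -5/13 0; -5/13 12/13 0; 0 0 1]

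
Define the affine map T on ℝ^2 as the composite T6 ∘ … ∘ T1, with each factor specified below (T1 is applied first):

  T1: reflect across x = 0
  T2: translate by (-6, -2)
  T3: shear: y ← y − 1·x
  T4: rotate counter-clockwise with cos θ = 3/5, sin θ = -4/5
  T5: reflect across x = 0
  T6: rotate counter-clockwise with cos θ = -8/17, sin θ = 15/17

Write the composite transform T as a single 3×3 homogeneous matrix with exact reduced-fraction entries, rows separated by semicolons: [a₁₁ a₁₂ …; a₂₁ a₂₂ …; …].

T = [-97/85 -13/85 -556/85; -71/85 -84/85 -258/85; 0 0 1]

T1 = [-1 0 0; 0 1 0; 0 0 1]
T2·T1 = [-1 0 -6; 0 1 -2; 0 0 1]
T3·…·T1 = [-1 0 -6; 1 1 4; 0 0 1]
T4·…·T1 = [1/5 4/5 -2/5; 7/5 3/5 36/5; 0 0 1]
T5·…·T1 = [-1/5 -4/5 2/5; 7/5 3/5 36/5; 0 0 1]
T6·…·T1 = [-97/85 -13/85 -556/85; -71/85 -84/85 -258/85; 0 0 1]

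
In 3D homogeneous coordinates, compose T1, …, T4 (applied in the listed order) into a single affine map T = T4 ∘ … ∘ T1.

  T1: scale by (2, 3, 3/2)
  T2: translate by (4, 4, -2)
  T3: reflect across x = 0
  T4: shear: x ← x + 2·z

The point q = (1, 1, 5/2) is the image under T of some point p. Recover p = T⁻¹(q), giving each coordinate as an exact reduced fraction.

T1 = [2 0 0 0; 0 3 0 0; 0 0 3/2 0; 0 0 0 1]
T2·T1 = [2 0 0 4; 0 3 0 4; 0 0 3/2 -2; 0 0 0 1]
T3·…·T1 = [-2 0 0 -4; 0 3 0 4; 0 0 3/2 -2; 0 0 0 1]
T4·…·T1 = [-2 0 3 -8; 0 3 0 4; 0 0 3/2 -2; 0 0 0 1]
det M = -9; M⁻¹ = [-1/2 0 1 -2; 0 1/3 0 -4/3; 0 0 2/3 4/3; 0 0 0 1]
M⁻¹ · (1, 1, 5/2)ᵀ = (0, -1, 3)ᵀ

p = (0, -1, 3)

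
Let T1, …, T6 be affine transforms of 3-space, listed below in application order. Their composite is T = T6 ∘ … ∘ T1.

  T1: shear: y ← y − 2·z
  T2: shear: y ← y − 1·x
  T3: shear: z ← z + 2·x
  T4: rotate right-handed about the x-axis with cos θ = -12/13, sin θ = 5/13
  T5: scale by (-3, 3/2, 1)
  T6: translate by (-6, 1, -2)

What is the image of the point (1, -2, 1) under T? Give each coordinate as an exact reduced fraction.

T(p) = (-9, 161/26, -87/13)

T1 shear: y ← y − 2·z: (1, -2, 1) → (1, -4, 1)
T2 shear: y ← y − 1·x: (1, -4, 1) → (1, -5, 1)
T3 shear: z ← z + 2·x: (1, -5, 1) → (1, -5, 3)
T4 rotate right-handed about the x-axis with cos θ = -12/13, sin θ = 5/13: (1, -5, 3) → (1, 45/13, -61/13)
T5 scale by (-3, 3/2, 1): (1, 45/13, -61/13) → (-3, 135/26, -61/13)
T6 translate by (-6, 1, -2): (-3, 135/26, -61/13) → (-9, 161/26, -87/13)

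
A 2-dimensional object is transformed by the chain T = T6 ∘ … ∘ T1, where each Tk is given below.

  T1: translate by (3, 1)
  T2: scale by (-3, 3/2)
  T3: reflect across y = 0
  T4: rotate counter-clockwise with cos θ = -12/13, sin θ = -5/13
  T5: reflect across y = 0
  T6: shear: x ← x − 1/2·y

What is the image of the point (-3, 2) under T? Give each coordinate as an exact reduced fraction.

T(p) = (9/26, -54/13)

T1 translate by (3, 1): (-3, 2) → (0, 3)
T2 scale by (-3, 3/2): (0, 3) → (0, 9/2)
T3 reflect across y = 0: (0, 9/2) → (0, -9/2)
T4 rotate counter-clockwise with cos θ = -12/13, sin θ = -5/13: (0, -9/2) → (-45/26, 54/13)
T5 reflect across y = 0: (-45/26, 54/13) → (-45/26, -54/13)
T6 shear: x ← x − 1/2·y: (-45/26, -54/13) → (9/26, -54/13)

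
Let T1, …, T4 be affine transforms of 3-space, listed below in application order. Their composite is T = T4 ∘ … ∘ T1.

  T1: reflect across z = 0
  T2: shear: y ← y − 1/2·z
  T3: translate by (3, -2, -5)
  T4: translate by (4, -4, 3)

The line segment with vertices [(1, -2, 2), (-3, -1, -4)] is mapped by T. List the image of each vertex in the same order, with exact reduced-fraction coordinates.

T1 reflect across z = 0: (1, -2, 2) → (1, -2, -2); (-3, -1, -4) → (-3, -1, 4)
T2 shear: y ← y − 1/2·z: (1, -2, -2) → (1, -1, -2); (-3, -1, 4) → (-3, -3, 4)
T3 translate by (3, -2, -5): (1, -1, -2) → (4, -3, -7); (-3, -3, 4) → (0, -5, -1)
T4 translate by (4, -4, 3): (4, -3, -7) → (8, -7, -4); (0, -5, -1) → (4, -9, 2)

image vertices: (8, -7, -4), (4, -9, 2)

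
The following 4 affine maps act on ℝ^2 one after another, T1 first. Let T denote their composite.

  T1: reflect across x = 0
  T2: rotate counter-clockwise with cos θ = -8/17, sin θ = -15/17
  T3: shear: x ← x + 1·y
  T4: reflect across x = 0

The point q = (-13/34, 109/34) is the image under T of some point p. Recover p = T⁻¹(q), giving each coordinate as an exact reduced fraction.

T1 = [-1 0 0; 0 1 0; 0 0 1]
T2·T1 = [8/17 15/17 0; 15/17 -8/17 0; 0 0 1]
T3·…·T1 = [23/17 7/17 0; 15/17 -8/17 0; 0 0 1]
T4·…·T1 = [-23/17 -7/17 0; 15/17 -8/17 0; 0 0 1]
det M = 1; M⁻¹ = [-8/17 7/17 0; -15/17 -23/17 0; 0 0 1]
M⁻¹ · (-13/34, 109/34)ᵀ = (3/2, -4)ᵀ

p = (3/2, -4)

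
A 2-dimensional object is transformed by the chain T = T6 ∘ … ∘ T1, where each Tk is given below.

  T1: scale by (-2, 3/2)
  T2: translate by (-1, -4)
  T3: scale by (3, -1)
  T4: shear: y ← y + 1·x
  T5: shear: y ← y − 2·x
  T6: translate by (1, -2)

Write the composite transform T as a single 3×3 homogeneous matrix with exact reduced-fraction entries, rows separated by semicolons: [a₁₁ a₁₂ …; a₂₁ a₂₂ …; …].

T1 = [-2 0 0; 0 3/2 0; 0 0 1]
T2·T1 = [-2 0 -1; 0 3/2 -4; 0 0 1]
T3·…·T1 = [-6 0 -3; 0 -3/2 4; 0 0 1]
T4·…·T1 = [-6 0 -3; -6 -3/2 1; 0 0 1]
T5·…·T1 = [-6 0 -3; 6 -3/2 7; 0 0 1]
T6·…·T1 = [-6 0 -2; 6 -3/2 5; 0 0 1]

T = [-6 0 -2; 6 -3/2 5; 0 0 1]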